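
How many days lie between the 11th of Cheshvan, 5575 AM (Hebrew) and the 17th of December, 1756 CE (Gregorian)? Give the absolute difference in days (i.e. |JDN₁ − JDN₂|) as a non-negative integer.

First date → JDN 2383907; second date → JDN 2362777.
The interval is |2383907 − 2362777| = 21130 days.

21130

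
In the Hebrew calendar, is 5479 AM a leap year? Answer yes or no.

Hebrew year 5479 is year 7 of its 19-year Metonic cycle; leap years are at positions 3, 6, 8, 11, 14, 17, 19, so it is a common year (12 months).

no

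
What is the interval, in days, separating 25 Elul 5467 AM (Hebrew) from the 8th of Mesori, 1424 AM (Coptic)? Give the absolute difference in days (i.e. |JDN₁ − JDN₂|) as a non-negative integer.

First date → JDN 2344793; second date → JDN 2345118.
The interval is |2344793 − 2345118| = 325 days.

325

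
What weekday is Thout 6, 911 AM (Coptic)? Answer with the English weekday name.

Saturday

Equivalently 10 September 1194 Gregorian, JDN 2157412.
2157412 ≡ 5 (mod 7); counting from Monday = 0 gives Saturday.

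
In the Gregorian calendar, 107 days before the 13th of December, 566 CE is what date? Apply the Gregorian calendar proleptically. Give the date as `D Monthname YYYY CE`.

28 August 566 CE

Counting 107 days back from JDN 1928134 reaches JDN 1928027, which is 28 August 566 CE.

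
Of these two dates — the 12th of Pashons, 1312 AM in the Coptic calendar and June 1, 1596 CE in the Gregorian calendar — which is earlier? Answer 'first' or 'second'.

first

Converting both to JDN: 2304124 vs 2304139; the smaller is the first.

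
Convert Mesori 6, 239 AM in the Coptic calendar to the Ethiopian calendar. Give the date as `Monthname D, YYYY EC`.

The source date corresponds to 1 August 523 in the proleptic Gregorian calendar (JDN 1912294).
That day falls on 6 Nehase 515 EC in the Ethiopian calendar.

Nehase 6, 515 EC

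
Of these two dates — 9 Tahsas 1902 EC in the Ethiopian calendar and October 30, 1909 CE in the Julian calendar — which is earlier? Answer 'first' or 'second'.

First date → JDN 2418659; second date → JDN 2418623.
JDN 2418623 < JDN 2418659, so the second date is earlier.

second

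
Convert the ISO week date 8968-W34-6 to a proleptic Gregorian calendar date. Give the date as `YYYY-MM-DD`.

8968-08-27

ISO week 1 of 8968 is the week containing the first Thursday of 8968.
Week 34, day 6 (Saturday) lands on 8968-08-27.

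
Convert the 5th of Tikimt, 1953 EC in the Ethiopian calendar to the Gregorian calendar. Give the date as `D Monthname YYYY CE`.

Both dates share Julian Day Number 2437223; in the Gregorian calendar that is 15 October 1960 CE.

15 October 1960 CE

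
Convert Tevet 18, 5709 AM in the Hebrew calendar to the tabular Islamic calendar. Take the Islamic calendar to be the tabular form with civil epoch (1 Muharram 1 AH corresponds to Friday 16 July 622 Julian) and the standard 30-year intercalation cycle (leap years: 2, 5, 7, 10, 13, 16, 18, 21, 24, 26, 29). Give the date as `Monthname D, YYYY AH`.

Rabi' al-Awwal 19, 1368 AH

Both dates share Julian Day Number 2432936; in the tabular Islamic calendar that is 19 Rabi' al-Awwal 1368 AH.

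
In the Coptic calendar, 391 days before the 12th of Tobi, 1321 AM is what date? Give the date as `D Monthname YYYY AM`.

16 Koiak 1320 AM

Counting 391 days back from JDN 2307291 reaches JDN 2306900, which is 16 Koiak 1320 AM.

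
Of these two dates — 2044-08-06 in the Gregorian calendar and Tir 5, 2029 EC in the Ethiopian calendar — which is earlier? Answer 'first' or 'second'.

second

Converting both to JDN: 2467834 vs 2465072; the smaller is the second.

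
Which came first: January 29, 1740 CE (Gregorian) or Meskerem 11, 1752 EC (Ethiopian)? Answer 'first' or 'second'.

First date → JDN 2356610; second date → JDN 2363784.
JDN 2356610 < JDN 2363784, so the first date is earlier.

first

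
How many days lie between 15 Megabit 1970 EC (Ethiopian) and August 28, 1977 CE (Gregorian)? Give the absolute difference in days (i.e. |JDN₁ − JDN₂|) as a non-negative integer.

208

JDN of the first date = 2443592.
JDN of the second date = 2443384.
|2443384 − 2443592| = 208.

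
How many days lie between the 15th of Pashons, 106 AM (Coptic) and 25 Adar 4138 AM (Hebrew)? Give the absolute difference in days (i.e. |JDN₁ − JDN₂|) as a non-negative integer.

JDN of the first date = 1863635.
JDN of the second date = 1859193.
|1859193 − 1863635| = 4442.

4442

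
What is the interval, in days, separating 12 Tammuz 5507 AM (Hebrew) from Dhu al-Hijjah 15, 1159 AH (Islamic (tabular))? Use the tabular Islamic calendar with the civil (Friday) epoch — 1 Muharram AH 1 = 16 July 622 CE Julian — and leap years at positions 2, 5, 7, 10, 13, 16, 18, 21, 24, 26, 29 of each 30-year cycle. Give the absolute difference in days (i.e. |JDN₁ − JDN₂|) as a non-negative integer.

JDN of the first date = 2359309.
JDN of the second date = 2359136.
|2359136 − 2359309| = 173.

173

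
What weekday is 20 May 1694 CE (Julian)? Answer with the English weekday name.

Equivalently 30 May 1694 Gregorian, JDN 2339931.
Since JDN mod 7 = 6 (0 = Monday), the day is Sunday.

Sunday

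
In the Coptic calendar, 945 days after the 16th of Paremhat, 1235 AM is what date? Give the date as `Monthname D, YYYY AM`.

JDN of the 16th of Paremhat, 1235 AM = 2275943.
2275943 + 945 = 2276888.
JDN 2276888 in the Coptic calendar is Paopi 15, 1238 AM.

Paopi 15, 1238 AM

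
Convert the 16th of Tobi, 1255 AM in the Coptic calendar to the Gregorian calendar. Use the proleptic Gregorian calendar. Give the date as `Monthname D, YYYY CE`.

January 21, 1539 CE

Both dates share Julian Day Number 2283188; in the Gregorian calendar that is 21 January 1539 CE.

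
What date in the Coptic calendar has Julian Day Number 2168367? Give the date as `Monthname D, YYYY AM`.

JDN 2168367 is 7 September 1224 in the proleptic Gregorian calendar.
In the Coptic calendar that day is Thout 3, 941 AM.

Thout 3, 941 AM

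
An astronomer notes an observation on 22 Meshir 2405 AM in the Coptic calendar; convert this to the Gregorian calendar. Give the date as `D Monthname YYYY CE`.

Both dates share Julian Day Number 2703262; in the Gregorian calendar that is 6 March 2689 CE.

6 March 2689 CE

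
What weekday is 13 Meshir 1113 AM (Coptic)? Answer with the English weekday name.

This is JDN 2231350 (15 February 1397 Gregorian).
2231350 ≡ 2 (mod 7); counting from Monday = 0 gives Wednesday.

Wednesday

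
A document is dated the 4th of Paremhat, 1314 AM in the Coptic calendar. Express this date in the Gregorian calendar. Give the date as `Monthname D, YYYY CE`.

Julian Day Number of the source date = 2304786.
Converting JDN 2304786 to the Gregorian calendar gives 10 March 1598 CE.

March 10, 1598 CE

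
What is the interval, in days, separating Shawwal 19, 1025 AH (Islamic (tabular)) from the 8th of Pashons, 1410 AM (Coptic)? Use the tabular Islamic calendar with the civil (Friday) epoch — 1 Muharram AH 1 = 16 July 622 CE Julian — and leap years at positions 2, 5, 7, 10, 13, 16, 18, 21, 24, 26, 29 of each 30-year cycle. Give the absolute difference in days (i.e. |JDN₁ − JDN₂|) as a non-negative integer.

28319

First date → JDN 2311595; second date → JDN 2339914.
The interval is |2311595 − 2339914| = 28319 days.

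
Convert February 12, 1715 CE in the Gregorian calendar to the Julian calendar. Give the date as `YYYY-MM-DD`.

1715-02-01

The Julian–Gregorian offset here is 11 days (Julian trailing).
12 February 1715 Gregorian − 11 days → 1 February 1715 Julian.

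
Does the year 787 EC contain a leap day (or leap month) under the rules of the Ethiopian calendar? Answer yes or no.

yes

787 mod 4 = 3; in the Ethiopian calendar a year is leap when year mod 4 = 3, so it is a leap year.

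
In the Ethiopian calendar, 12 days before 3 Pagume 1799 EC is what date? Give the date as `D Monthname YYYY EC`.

The starting date is JDN 2381302; 2381302 − 12 = 2381290.
JDN 2381290 corresponds to 21 Nehase 1799 EC.

21 Nehase 1799 EC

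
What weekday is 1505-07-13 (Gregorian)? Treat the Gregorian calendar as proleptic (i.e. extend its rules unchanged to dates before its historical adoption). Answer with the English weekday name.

JDN 2270943 mod 7 = 3, and JDN 0 was a Monday, so this is a Thursday.

Thursday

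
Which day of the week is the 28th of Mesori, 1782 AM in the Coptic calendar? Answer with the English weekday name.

Friday

In the Gregorian calendar this is 3 September 2066 (JDN 2475897).
Since JDN mod 7 = 4 (0 = Monday), the day is Friday.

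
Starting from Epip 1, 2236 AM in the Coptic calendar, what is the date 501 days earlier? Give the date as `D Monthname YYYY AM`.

16 Meshir 2235 AM

Counting 501 days back from JDN 2641664 reaches JDN 2641163, which is 16 Meshir 2235 AM.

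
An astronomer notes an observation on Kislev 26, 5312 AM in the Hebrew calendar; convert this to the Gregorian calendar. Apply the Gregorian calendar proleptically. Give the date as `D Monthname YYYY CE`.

Both dates share Julian Day Number 2287888; in the Gregorian calendar that is 4 December 1551 CE.

4 December 1551 CE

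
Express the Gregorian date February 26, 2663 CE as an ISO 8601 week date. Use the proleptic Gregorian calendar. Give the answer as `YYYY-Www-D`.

The weekday is Thursday (ISO weekday 4).
That Thursday belongs to ISO week 9 of ISO year 2663.

2663-W09-4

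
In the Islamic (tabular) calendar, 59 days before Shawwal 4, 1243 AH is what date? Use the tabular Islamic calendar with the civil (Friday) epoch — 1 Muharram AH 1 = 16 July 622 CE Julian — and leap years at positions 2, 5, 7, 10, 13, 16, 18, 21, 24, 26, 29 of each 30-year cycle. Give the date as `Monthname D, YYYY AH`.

JDN of Shawwal 4, 1243 AH = 2388832.
2388832 − 59 = 2388773.
JDN 2388773 in the tabular Islamic calendar is Sha'ban 4, 1243 AH.

Sha'ban 4, 1243 AH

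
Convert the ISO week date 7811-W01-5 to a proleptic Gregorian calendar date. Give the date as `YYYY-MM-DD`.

ISO week 1 of 7811 is the week containing the first Thursday of 7811.
Week 1, day 5 (Friday) lands on 7811-01-04.

7811-01-04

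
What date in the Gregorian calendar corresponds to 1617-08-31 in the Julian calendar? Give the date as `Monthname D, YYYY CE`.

At this point the Julian calendar is 10 days behind the Gregorian.
31 August 1617 Julian + 10 days → 10 September 1617 Gregorian.

September 10, 1617 CE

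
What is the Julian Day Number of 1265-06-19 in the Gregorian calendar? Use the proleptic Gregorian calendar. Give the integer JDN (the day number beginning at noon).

2183262

JDN 2299161 is 15 October 1582 CE (Gregorian); the target day is −115899 days from there, so JDN = 2183262.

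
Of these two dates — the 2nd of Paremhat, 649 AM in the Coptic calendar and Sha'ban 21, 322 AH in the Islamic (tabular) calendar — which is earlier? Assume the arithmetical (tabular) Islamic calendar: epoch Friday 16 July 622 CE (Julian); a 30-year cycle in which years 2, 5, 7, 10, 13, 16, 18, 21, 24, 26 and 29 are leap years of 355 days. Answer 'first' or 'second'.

first

First date → JDN 2061893; second date → JDN 2062419.
JDN 2061893 < JDN 2062419, so the first date is earlier.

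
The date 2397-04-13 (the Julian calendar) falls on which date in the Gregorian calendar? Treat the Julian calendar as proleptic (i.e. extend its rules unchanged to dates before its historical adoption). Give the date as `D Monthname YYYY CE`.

The Julian–Gregorian offset here is 16 days (Julian trailing).
13 April 2397 Julian + 16 days → 29 April 2397 Gregorian.

29 April 2397 CE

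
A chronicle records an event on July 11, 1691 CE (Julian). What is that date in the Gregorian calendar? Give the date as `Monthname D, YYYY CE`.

July 21, 1691 CE

The Julian–Gregorian offset here is 10 days (Julian trailing).
11 July 1691 Julian + 10 days → 21 July 1691 Gregorian.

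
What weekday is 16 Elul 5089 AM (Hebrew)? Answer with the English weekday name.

Saturday

This is JDN 2206699 (20 August 1329 Gregorian).
2206699 ≡ 5 (mod 7); counting from Monday = 0 gives Saturday.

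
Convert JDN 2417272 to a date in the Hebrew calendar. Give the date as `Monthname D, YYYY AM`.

Adar 5, 5666 AM

JDN 2417272 is 2 March 1906 in the Gregorian calendar.
In the Hebrew calendar that day is Adar 5, 5666 AM.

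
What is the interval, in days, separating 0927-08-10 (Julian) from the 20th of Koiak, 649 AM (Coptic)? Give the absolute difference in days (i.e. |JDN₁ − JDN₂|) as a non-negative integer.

1955

First date → JDN 2059866; second date → JDN 2061821.
The interval is |2059866 − 2061821| = 1955 days.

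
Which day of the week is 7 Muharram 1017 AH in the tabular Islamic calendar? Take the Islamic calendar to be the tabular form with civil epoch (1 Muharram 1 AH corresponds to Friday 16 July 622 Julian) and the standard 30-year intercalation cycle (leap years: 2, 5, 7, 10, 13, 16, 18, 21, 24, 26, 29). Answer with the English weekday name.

Wednesday

This is JDN 2308483 (23 April 1608 Gregorian).
JDN 2308483 mod 7 = 2, and JDN 0 was a Monday, so this is a Wednesday.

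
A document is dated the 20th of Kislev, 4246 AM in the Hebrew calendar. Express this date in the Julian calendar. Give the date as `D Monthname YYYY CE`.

Julian Day Number of the source date = 1898551.
Converting JDN 1898551 to the Julian calendar gives 13 December 485 CE.

13 December 485 CE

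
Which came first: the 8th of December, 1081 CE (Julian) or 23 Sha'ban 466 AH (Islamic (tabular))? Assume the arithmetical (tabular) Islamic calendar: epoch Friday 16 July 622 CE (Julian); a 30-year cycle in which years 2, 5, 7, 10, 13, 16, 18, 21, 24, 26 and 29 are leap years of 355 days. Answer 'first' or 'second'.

second

First date → JDN 2116235; second date → JDN 2113449.
JDN 2113449 < JDN 2116235, so the second date is earlier.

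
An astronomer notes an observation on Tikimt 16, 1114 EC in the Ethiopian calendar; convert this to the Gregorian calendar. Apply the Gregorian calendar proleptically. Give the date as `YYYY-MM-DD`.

Both dates share Julian Day Number 2130789; in the Gregorian calendar that is 20 October 1121 CE.

1121-10-20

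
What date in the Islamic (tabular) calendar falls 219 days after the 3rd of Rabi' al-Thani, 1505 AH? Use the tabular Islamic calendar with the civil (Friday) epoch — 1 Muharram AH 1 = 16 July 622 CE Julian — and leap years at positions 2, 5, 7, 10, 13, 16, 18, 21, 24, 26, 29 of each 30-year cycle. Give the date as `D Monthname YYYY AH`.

16 Dhu al-Qa'dah 1505 AH

The starting date is JDN 2481498; 2481498 + 219 = 2481717.
JDN 2481717 corresponds to 16 Dhu al-Qa'dah 1505 AH.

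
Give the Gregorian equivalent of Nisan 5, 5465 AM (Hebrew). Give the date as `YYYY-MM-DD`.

1705-03-30

Both dates share Julian Day Number 2343887; in the Gregorian calendar that is 30 March 1705 CE.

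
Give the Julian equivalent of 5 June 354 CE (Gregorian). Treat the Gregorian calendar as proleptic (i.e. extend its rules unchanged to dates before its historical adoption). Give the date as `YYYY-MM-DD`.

For dates in this range the Gregorian date is 1 day ahead of the Julian.
5 June 354 Gregorian − 1 day → 4 June 354 Julian.

0354-06-04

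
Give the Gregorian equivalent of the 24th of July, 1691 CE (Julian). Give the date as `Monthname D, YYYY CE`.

August 3, 1691 CE

For dates in this range the Gregorian date is 10 days ahead of the Julian.
24 July 1691 Julian + 10 days → 3 August 1691 Gregorian.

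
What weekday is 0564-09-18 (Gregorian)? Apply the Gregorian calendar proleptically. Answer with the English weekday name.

1927318 ≡ 1 (mod 7); counting from Monday = 0 gives Tuesday.

Tuesday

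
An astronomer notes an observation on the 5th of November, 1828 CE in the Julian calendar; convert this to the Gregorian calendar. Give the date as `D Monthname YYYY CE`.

17 November 1828 CE

The Julian–Gregorian offset here is 12 days (Julian trailing).
5 November 1828 Julian + 12 days → 17 November 1828 Gregorian.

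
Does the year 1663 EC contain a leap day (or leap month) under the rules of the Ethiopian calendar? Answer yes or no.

yes

1663 mod 4 = 3; in the Ethiopian calendar a year is leap when year mod 4 = 3, so it is a leap year.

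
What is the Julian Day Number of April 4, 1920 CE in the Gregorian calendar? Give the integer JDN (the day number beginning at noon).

2422419

JDN 2400001 is 17 November 1858 CE (Gregorian), MJD 0; the target day is +22418 days from there, so JDN = 2422419.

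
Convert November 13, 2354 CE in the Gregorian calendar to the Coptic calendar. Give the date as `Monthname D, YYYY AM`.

Julian Day Number of the source date = 2581157.
Converting JDN 2581157 to the Coptic calendar gives 1 Hathor 2071 AM.

Hathor 1, 2071 AM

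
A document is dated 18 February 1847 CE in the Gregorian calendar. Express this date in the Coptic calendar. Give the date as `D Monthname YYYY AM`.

Julian Day Number of the source date = 2395711.
Converting JDN 2395711 to the Coptic calendar gives 12 Meshir 1563 AM.

12 Meshir 1563 AM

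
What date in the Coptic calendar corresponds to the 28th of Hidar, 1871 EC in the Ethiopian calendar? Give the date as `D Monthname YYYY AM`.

28 Hathor 1595 AM

Both dates share Julian Day Number 2407325; in the Coptic calendar that is 28 Hathor 1595 AM.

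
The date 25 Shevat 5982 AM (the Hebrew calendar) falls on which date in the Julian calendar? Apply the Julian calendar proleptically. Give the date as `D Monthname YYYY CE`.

The source date corresponds to 7 February 2222 in the Gregorian calendar (JDN 2532666).
That day falls on 23 January 2222 CE in the Julian calendar.

23 January 2222 CE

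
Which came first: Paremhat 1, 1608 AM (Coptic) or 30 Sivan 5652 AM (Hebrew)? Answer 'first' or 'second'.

The two dates have Julian Day Numbers 2412167 and 2412275 respectively.
Since 2412167 < 2412275, the first date comes first.

first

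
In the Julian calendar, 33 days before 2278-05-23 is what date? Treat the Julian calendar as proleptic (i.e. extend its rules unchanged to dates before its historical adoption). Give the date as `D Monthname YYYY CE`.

JDN of 2278-05-23 = 2553240.
2553240 − 33 = 2553207.
JDN 2553207 in the Julian calendar is 20 April 2278 CE.

20 April 2278 CE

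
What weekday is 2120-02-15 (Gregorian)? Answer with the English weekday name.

Since JDN mod 7 = 3 (0 = Monday), the day is Thursday.

Thursday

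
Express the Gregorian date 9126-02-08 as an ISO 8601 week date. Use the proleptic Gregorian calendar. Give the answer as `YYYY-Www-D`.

9126-W06-1

The weekday is Monday (ISO weekday 1).
That Monday belongs to ISO week 6 of ISO year 9126.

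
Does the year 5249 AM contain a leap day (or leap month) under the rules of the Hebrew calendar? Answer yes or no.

Hebrew year 5249 is year 5 of its 19-year Metonic cycle; leap years are at positions 3, 6, 8, 11, 14, 17, 19, so it is a common year (12 months).

no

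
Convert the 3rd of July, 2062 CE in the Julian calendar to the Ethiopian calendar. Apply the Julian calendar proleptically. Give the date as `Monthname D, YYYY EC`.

The source date corresponds to 16 July 2062 in the Gregorian calendar (JDN 2474387).
That day falls on 9 Hamle 2054 EC in the Ethiopian calendar.

Hamle 9, 2054 EC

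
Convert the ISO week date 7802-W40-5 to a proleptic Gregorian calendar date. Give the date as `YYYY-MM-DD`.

7802-10-08

ISO week 1 of 7802 is the week containing the first Thursday of 7802.
Week 40, day 5 (Friday) lands on 7802-10-08.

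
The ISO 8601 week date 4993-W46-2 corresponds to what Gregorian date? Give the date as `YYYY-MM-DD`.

ISO week 1 of 4993 is the week containing the first Thursday of 4993.
Week 46, day 2 (Tuesday) lands on 4993-11-12.

4993-11-12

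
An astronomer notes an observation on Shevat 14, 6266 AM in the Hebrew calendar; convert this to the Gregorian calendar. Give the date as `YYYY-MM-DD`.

2506-02-09

Both dates share Julian Day Number 2636397; in the Gregorian calendar that is 9 February 2506 CE.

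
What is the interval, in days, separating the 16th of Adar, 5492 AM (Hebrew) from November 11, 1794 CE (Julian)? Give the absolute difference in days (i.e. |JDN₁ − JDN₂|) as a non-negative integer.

JDN of the first date = 2353732.
JDN of the second date = 2376631.
|2376631 − 2353732| = 22899.

22899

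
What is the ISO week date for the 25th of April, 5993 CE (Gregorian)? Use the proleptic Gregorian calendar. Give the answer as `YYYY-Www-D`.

The weekday is Sunday (ISO weekday 7).
That Sunday belongs to ISO week 16 of ISO year 5993.

5993-W16-7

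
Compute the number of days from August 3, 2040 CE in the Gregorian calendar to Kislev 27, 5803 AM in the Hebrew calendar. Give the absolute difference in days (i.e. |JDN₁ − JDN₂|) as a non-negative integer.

859

First date → JDN 2466370; second date → JDN 2467229.
The interval is |2466370 − 2467229| = 859 days.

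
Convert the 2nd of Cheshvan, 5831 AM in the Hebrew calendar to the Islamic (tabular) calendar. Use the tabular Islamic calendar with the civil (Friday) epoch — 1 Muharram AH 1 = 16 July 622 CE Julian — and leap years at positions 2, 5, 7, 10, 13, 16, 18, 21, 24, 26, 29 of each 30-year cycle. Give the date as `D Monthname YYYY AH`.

Julian Day Number of the source date = 2477392.
Converting JDN 2477392 to the tabular Islamic calendar gives 2 Ramadan 1493 AH.

2 Ramadan 1493 AH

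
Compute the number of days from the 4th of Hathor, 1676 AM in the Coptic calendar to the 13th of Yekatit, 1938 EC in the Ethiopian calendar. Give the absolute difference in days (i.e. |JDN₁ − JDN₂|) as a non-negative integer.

First date → JDN 2436887; second date → JDN 2431872.
The interval is |2436887 − 2431872| = 5015 days.

5015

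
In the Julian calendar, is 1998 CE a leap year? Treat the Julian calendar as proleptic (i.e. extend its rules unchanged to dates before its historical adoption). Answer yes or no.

1998 mod 4 = 2, so it is a common year in the Julian calendar.

no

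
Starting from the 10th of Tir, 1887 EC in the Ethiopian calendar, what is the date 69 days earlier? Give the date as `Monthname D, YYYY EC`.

Counting 69 days back from JDN 2413211 reaches JDN 2413142, which is Hidar 1, 1887 EC.

Hidar 1, 1887 EC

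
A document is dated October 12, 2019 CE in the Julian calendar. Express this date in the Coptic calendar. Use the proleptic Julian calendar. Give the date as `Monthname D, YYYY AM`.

The source date corresponds to 25 October 2019 in the Gregorian calendar (JDN 2458782).
That day falls on 14 Paopi 1736 AM in the Coptic calendar.

Paopi 14, 1736 AM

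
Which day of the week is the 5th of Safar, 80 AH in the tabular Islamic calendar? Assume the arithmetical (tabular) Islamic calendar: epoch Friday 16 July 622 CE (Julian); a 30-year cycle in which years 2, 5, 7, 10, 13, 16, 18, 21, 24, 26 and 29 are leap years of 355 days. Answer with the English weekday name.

Saturday

Equivalently 15 April 699 Gregorian, JDN 1976469.
JDN 1976469 mod 7 = 5, and JDN 0 was a Monday, so this is a Saturday.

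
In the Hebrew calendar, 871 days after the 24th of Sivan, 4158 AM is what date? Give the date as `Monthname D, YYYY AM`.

JDN of the 24th of Sivan, 4158 AM = 1866574.
1866574 + 871 = 1867445.
JDN 1867445 in the Hebrew calendar is Cheshvan 9, 4161 AM.

Cheshvan 9, 4161 AM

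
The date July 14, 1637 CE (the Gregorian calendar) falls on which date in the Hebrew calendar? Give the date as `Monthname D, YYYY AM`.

Julian Day Number of the source date = 2319157.
Converting JDN 2319157 to the Hebrew calendar gives 22 Tammuz 5397 AM.

Tammuz 22, 5397 AM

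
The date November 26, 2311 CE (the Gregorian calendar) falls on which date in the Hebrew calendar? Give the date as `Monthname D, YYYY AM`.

Both dates share Julian Day Number 2565464; in the Hebrew calendar that is 14 Kislev 6072 AM.

Kislev 14, 6072 AM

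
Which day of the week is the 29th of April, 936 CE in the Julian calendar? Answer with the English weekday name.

Friday

Equivalently 4 May 936 Gregorian, JDN 2063051.
2063051 ≡ 4 (mod 7); counting from Monday = 0 gives Friday.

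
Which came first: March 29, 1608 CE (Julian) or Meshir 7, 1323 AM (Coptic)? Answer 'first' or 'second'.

The two dates have Julian Day Numbers 2308468 and 2308046 respectively.
Since 2308046 < 2308468, the second date comes first.

second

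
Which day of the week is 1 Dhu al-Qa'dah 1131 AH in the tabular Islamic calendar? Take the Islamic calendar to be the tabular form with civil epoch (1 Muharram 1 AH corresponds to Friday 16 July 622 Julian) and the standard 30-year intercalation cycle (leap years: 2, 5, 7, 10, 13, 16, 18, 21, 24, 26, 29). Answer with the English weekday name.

Friday

This is JDN 2349169 (15 September 1719 Gregorian).
2349169 ≡ 4 (mod 7); counting from Monday = 0 gives Friday.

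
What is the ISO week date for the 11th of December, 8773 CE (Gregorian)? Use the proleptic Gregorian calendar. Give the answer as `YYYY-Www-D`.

The weekday is Tuesday (ISO weekday 2).
That Tuesday belongs to ISO week 50 of ISO year 8773.

8773-W50-2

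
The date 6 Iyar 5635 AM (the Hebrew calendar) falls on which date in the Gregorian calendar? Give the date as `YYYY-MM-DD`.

Both dates share Julian Day Number 2406020; in the Gregorian calendar that is 11 May 1875 CE.

1875-05-11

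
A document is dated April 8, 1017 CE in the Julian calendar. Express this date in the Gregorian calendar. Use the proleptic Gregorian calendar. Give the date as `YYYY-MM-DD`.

The Julian–Gregorian offset here is 6 days (Julian trailing).
8 April 1017 Julian + 6 days → 14 April 1017 Gregorian.

1017-04-14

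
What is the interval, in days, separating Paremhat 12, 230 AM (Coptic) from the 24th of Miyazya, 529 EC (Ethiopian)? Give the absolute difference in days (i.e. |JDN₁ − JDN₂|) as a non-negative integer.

JDN of the first date = 1908863.
JDN of the second date = 1917306.
|1917306 − 1908863| = 8443.

8443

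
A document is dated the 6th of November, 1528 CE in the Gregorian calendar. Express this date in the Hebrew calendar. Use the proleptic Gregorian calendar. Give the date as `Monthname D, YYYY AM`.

Julian Day Number of the source date = 2279460.
Converting JDN 2279460 to the Hebrew calendar gives 14 Cheshvan 5289 AM.

Cheshvan 14, 5289 AM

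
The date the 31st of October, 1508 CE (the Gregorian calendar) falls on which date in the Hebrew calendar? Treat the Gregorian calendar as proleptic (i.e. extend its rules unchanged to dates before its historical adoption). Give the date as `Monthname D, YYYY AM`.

Both dates share Julian Day Number 2272149; in the Hebrew calendar that is 27 Cheshvan 5269 AM.

Cheshvan 27, 5269 AM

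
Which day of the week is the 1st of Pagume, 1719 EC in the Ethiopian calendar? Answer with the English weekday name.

Thursday

In the Gregorian calendar this is 4 September 1727 (JDN 2352080).
2352080 ≡ 3 (mod 7); counting from Monday = 0 gives Thursday.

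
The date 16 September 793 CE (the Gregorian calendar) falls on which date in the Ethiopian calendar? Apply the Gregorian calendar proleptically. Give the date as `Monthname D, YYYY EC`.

Meskerem 15, 786 EC

Julian Day Number of the source date = 2010956.
Converting JDN 2010956 to the Ethiopian calendar gives 15 Meskerem 786 EC.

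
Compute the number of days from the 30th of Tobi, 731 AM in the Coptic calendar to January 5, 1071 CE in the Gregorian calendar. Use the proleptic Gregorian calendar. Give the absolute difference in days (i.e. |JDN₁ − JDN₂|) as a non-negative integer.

20428

First date → JDN 2091811; second date → JDN 2112239.
The interval is |2091811 − 2112239| = 20428 days.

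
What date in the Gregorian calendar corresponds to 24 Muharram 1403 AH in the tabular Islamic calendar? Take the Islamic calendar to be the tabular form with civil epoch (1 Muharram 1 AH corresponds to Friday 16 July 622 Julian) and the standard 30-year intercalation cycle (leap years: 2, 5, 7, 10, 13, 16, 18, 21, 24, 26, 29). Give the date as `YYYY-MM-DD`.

1982-11-11

Both dates share Julian Day Number 2445285; in the Gregorian calendar that is 11 November 1982 CE.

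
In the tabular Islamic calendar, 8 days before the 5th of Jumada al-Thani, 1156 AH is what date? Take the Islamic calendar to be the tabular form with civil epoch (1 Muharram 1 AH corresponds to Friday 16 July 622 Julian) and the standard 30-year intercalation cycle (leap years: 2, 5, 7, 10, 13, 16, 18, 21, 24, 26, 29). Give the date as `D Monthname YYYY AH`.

Counting 8 days back from JDN 2357885 reaches JDN 2357877, which is 27 Jumada al-Awwal 1156 AH.

27 Jumada al-Awwal 1156 AH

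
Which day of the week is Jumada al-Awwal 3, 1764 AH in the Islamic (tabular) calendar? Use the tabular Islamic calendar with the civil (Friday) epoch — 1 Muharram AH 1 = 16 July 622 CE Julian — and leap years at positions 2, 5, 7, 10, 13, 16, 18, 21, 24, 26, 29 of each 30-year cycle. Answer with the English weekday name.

Equivalently 18 May 2333 Gregorian, JDN 2573308.
JDN 2573308 mod 7 = 3, and JDN 0 was a Monday, so this is a Thursday.

Thursday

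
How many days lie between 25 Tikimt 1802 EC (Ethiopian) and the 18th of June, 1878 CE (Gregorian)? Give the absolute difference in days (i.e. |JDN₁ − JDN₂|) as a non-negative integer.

25064

JDN of the first date = 2382090.
JDN of the second date = 2407154.
|2407154 − 2382090| = 25064.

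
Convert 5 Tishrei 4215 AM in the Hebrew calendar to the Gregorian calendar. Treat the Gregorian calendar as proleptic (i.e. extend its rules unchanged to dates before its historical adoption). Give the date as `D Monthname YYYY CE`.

14 September 454 CE

Julian Day Number of the source date = 1887137.
Converting JDN 1887137 to the Gregorian calendar gives 14 September 454 CE.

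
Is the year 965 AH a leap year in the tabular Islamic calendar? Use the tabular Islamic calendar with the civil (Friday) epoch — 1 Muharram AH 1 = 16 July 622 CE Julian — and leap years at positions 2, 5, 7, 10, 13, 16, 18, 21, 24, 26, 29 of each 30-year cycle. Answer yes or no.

yes

Year 965 AH is year 5 of its 30-year cycle; leap positions are 2, 5, 7, 10, 13, 16, 18, 21, 24, 26, 29, so it is a leap year (355 days).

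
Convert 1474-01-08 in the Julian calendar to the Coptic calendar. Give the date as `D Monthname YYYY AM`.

13 Tobi 1190 AM

Julian Day Number of the source date = 2259444.
Converting JDN 2259444 to the Coptic calendar gives 13 Tobi 1190 AM.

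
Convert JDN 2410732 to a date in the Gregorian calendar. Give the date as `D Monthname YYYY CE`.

4 April 1888 CE

JDN 2451545 is 1 Jan 2000; 2410732 is −40813 days from there.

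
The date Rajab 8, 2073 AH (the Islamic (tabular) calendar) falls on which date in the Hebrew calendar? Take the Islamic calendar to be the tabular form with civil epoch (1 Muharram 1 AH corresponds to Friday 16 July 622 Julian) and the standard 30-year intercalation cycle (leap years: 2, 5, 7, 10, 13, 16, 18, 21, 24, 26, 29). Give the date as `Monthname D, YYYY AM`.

The source date corresponds to 9 May 2633 in the Gregorian calendar (JDN 2682872).
That day falls on 8 Iyar 6393 AM in the Hebrew calendar.

Iyar 8, 6393 AM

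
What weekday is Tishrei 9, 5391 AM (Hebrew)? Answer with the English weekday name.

Sunday

In the Gregorian calendar this is 15 September 1630 (JDN 2316663).
2316663 ≡ 6 (mod 7); counting from Monday = 0 gives Sunday.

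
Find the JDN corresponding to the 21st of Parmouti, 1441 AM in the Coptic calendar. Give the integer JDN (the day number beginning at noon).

2351220

Equivalently 27 April 1725 (Gregorian).
JDN 2299161 is 15 October 1582 CE (Gregorian); the target day is +52059 days from there, so JDN = 2351220.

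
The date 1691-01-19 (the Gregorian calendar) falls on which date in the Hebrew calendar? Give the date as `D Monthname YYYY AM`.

Julian Day Number of the source date = 2338704.
Converting JDN 2338704 to the Hebrew calendar gives 19 Shevat 5451 AM.

19 Shevat 5451 AM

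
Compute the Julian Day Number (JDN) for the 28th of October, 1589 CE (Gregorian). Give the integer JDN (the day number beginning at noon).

2301731

JDN 2400001 is 17 November 1858 CE (Gregorian), MJD 0; the target day is −98270 days from there, so JDN = 2301731.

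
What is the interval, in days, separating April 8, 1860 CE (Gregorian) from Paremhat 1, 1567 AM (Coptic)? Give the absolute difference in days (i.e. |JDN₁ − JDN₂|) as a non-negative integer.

3318

First date → JDN 2400509; second date → JDN 2397191.
The interval is |2400509 − 2397191| = 3318 days.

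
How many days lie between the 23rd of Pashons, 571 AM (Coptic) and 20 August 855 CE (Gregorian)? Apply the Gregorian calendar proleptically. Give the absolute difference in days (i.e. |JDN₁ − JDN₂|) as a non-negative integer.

90

JDN of the first date = 2033484.
JDN of the second date = 2033574.
|2033574 − 2033484| = 90.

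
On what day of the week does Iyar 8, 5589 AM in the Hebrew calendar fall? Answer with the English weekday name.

Monday

This is JDN 2389219 (11 May 1829 Gregorian).
2389219 ≡ 0 (mod 7); counting from Monday = 0 gives Monday.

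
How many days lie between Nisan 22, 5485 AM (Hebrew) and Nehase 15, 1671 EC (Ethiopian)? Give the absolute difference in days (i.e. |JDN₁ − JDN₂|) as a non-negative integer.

JDN of the first date = 2351198.
JDN of the second date = 2334532.
|2334532 − 2351198| = 16666.

16666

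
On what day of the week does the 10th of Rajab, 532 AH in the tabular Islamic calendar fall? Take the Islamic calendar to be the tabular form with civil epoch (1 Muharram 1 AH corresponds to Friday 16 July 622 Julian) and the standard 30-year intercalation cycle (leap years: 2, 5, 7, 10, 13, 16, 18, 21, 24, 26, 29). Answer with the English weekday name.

Thursday

Equivalently 31 March 1138 Gregorian, JDN 2136795.
JDN 2136795 mod 7 = 3, and JDN 0 was a Monday, so this is a Thursday.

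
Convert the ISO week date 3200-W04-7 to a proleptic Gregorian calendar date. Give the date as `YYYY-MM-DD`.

ISO week 1 of 3200 is the week containing the first Thursday of 3200.
Week 4, day 7 (Sunday) lands on 3200-01-30.

3200-01-30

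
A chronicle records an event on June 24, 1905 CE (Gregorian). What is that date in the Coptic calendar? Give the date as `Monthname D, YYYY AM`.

Paoni 17, 1621 AM

Julian Day Number of the source date = 2417021.
Converting JDN 2417021 to the Coptic calendar gives 17 Paoni 1621 AM.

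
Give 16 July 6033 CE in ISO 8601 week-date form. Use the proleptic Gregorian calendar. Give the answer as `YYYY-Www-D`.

6033-W28-6

The weekday is Saturday (ISO weekday 6).
That Saturday belongs to ISO week 28 of ISO year 6033.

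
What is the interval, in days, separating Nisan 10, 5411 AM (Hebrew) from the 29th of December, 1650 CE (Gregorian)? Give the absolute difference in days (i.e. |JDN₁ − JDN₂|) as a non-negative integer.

JDN of the first date = 2324166.
JDN of the second date = 2324073.
|2324073 − 2324166| = 93.

93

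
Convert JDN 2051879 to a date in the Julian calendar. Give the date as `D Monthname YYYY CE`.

27 September 905 CE

JDN 2051879 is 2 October 905 in the proleptic Gregorian calendar.
In the Julian calendar that day is 27 September 905 CE.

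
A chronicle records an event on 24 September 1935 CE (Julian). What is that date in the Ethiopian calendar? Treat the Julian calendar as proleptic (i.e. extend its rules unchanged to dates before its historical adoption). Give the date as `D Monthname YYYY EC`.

26 Meskerem 1928 EC

Julian Day Number of the source date = 2428083.
Converting JDN 2428083 to the Ethiopian calendar gives 26 Meskerem 1928 EC.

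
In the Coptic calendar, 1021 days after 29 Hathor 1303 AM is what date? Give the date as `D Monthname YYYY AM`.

14 Thout 1306 AM

Counting 1021 days forward from JDN 2300673 reaches JDN 2301694, which is 14 Thout 1306 AM.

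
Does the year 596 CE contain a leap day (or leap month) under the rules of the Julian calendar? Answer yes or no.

yes

596 mod 4 = 0, so it is a leap year in the Julian calendar.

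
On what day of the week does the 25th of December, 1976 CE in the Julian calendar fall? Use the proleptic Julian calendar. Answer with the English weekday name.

In the Gregorian calendar this is 7 January 1977 (JDN 2443151).
Since JDN mod 7 = 4 (0 = Monday), the day is Friday.

Friday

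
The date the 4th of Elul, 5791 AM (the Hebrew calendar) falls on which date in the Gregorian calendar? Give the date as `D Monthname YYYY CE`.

23 August 2031 CE

Julian Day Number of the source date = 2463102.
Converting JDN 2463102 to the Gregorian calendar gives 23 August 2031 CE.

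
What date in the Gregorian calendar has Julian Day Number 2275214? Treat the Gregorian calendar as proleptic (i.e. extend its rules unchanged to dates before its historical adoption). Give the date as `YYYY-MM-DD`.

1517-03-23

Counting from JDN 2299161 = 15 Oct 1582 gives an offset of -23947 days.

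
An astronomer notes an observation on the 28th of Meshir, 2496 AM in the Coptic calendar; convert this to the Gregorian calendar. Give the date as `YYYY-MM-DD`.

Julian Day Number of the source date = 2736506.
Converting JDN 2736506 to the Gregorian calendar gives 13 March 2780 CE.

2780-03-13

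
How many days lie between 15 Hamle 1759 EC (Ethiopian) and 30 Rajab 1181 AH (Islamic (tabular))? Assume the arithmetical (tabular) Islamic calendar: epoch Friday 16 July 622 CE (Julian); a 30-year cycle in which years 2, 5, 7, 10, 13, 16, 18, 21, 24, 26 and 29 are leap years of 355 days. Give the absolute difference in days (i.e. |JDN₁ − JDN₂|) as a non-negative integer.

155

First date → JDN 2366644; second date → JDN 2366799.
The interval is |2366644 − 2366799| = 155 days.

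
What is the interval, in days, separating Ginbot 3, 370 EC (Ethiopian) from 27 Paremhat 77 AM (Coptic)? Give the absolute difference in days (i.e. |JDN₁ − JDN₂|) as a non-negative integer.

6245

JDN of the first date = 1859240.
JDN of the second date = 1852995.
|1852995 − 1859240| = 6245.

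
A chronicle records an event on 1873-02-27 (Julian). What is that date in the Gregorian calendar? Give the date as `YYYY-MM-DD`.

For dates in this range the Gregorian date is 12 days ahead of the Julian.
27 February 1873 Julian + 12 days → 11 March 1873 Gregorian.

1873-03-11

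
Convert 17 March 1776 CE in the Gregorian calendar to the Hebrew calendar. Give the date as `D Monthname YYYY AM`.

26 Adar 5536 AM

Julian Day Number of the source date = 2369807.
Converting JDN 2369807 to the Hebrew calendar gives 26 Adar 5536 AM.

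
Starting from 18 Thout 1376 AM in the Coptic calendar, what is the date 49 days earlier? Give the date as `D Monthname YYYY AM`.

JDN of 18 Thout 1376 AM = 2327266.
2327266 − 49 = 2327217.
JDN 2327217 in the Coptic calendar is 5 Mesori 1375 AM.

5 Mesori 1375 AM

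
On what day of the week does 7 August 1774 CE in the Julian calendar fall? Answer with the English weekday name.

Thursday

Equivalently 18 August 1774 Gregorian, JDN 2369230.
2369230 ≡ 3 (mod 7); counting from Monday = 0 gives Thursday.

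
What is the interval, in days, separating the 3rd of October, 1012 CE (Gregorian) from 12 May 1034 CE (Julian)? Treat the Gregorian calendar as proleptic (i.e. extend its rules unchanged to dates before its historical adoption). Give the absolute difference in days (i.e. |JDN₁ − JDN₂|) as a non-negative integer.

JDN of the first date = 2090961.
JDN of the second date = 2098858.
|2098858 − 2090961| = 7897.

7897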